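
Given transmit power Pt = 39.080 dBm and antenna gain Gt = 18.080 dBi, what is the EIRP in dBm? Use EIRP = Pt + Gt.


EIRP = Pt + Gt = 39.080 + 18.080 = 57.16 dBm

57.16 dBm


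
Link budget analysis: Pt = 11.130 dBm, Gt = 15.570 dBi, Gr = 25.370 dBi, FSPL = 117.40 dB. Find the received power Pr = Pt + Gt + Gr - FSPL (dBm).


Pr = 11.130 + 15.570 + 25.370 - 117.40 = -65.33 dBm

-65.33 dBm


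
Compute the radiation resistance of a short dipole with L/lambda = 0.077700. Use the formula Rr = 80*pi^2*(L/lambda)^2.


Rr = 80 * pi^2 * (0.077700)^2 = 80 * 9.869604 * 6.037290e-03 = 4.767 ohm

4.767 ohm


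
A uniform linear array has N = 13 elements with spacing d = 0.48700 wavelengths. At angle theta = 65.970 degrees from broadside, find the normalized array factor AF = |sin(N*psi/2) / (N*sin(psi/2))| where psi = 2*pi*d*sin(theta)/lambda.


psi = 2*pi*0.48700*sin(65.970 deg) = 2.794716 rad
AF = |sin(13*2.794716/2) / (13*sin(2.794716/2))| = 0.04934

0.04934


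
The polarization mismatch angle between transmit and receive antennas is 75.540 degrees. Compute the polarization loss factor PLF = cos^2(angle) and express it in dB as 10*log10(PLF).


PLF_linear = cos^2(75.540 deg) = 0.06235211
PLF_dB = 10 * log10(0.06235211) = -12.05 dB

-12.05 dB


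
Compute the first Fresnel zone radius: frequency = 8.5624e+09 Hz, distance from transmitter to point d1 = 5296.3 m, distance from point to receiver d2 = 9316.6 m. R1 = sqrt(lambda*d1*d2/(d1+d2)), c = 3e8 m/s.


lambda = c / f = 3.0000e+08 / 8.5624e+09 = 0.03503691 m
R1 = sqrt(0.03503691 * 5296.3 * 9316.6 / (5296.3 + 9316.6)) = 10.88 m

10.88 m


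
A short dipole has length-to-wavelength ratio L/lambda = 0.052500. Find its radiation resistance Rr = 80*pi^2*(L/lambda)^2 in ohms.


Rr = 80 * pi^2 * (0.052500)^2 = 80 * 9.869604 * 2.756250e-03 = 2.176 ohm

2.176 ohm


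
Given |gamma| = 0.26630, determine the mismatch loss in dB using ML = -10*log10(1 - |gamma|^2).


ML = -10 * log10(1 - 0.26630^2) = -10 * log10(0.92908431) = 0.3194 dB

0.3194 dB


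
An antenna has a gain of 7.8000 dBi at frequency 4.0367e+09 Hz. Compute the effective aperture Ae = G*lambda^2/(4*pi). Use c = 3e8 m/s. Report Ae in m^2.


lambda = c / f = 3.0000e+08 / 4.0367e+09 = 0.07431813 m
G_linear = 10^(7.8000/10) = 6.025596
Ae = G_linear * lambda^2 / (4*pi) = 6.025596 * 0.07431813^2 / (4*pi) = 2.648e-03 m^2

2.648e-03 m^2


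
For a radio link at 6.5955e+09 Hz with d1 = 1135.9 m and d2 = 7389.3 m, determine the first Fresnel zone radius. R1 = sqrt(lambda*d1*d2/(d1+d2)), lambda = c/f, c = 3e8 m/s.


lambda = c / f = 3.0000e+08 / 6.5955e+09 = 0.04548556 m
R1 = sqrt(0.04548556 * 1135.9 * 7389.3 / (1135.9 + 7389.3)) = 6.692 m

6.692 m


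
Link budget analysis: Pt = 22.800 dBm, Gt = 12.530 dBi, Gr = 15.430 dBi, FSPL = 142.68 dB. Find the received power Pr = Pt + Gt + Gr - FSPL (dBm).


Pr = 22.800 + 12.530 + 15.430 - 142.68 = -91.92 dBm

-91.92 dBm


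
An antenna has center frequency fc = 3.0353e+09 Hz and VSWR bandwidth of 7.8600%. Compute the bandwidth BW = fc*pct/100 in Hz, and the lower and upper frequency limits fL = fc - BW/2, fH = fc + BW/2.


BW = 3.0353e+09 * 7.8600/100 = 2.385746e+08 Hz
fL = 3.0353e+09 - 2.385746e+08/2 = 2.916e+09 Hz
fH = 3.0353e+09 + 2.385746e+08/2 = 3.155e+09 Hz

BW=2.386e+08 Hz, fL=2.916e+09 Hz, fH=3.155e+09 Hz


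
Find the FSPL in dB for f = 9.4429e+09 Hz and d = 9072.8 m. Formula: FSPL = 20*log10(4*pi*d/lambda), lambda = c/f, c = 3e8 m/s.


lambda = c / f = 3.0000e+08 / 9.4429e+09 = 0.03176990 m
FSPL = 20 * log10(4*pi*9072.8/0.03176990) = 131.1 dB

131.1 dB


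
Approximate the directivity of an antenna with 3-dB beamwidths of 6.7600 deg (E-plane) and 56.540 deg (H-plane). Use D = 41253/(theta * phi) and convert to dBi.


D_linear = 41253 / (6.7600 * 56.540) = 107.9327
D_dBi = 10 * log10(107.9327) = 20.33 dBi

20.33 dBi


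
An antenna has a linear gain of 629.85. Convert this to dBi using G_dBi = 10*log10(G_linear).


G_dBi = 10 * log10(629.85) = 27.99 dBi

27.99 dBi


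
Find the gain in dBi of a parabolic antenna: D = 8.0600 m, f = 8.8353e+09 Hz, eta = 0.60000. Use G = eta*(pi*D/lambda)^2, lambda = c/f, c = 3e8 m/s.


lambda = c / f = 3.0000e+08 / 8.8353e+09 = 0.03395470 m
G_linear = 0.60000 * (pi * 8.0600 / 0.03395470)^2 = 333673.2
G_dBi = 10 * log10(333673.2) = 55.23 dBi

55.23 dBi


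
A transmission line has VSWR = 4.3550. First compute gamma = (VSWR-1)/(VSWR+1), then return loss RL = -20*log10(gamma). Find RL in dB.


gamma = (4.3550 - 1) / (4.3550 + 1) = 0.6265173
RL = -20 * log10(0.6265173) = 4.061 dB

4.061 dB


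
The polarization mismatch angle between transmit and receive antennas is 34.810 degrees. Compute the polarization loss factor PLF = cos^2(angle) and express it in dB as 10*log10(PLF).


PLF_linear = cos^2(34.810 deg) = 0.6741224
PLF_dB = 10 * log10(0.6741224) = -1.713 dB

-1.713 dB


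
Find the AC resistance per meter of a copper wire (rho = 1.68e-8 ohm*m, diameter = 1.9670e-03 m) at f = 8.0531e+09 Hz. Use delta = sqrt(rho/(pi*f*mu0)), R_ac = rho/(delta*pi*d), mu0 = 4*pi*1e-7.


delta = sqrt(1.68e-8 / (pi * 8.0531e+09 * 4*pi*1e-7)) = 7.269311e-07 m
R_ac = 1.68e-8 / (7.269311e-07 * pi * 1.9670e-03) = 3.740 ohm/m

3.740 ohm/m


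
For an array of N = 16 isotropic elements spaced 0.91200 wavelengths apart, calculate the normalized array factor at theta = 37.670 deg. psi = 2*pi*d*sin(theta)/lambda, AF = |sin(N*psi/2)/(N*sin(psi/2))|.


psi = 2*pi*0.91200*sin(37.670 deg) = 3.501838 rad
AF = |sin(16*3.501838/2) / (16*sin(3.501838/2))| = 0.01631

0.01631


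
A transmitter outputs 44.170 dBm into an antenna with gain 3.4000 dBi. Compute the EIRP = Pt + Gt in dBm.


EIRP = Pt + Gt = 44.170 + 3.4000 = 47.57 dBm

47.57 dBm


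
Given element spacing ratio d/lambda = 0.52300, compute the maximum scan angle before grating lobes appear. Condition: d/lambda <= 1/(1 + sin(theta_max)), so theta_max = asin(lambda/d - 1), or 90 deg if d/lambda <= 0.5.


lambda/d - 1 = 1/0.52300 - 1 = 0.9120459
theta_max = asin(0.9120459) = 65.79 deg

65.79 deg


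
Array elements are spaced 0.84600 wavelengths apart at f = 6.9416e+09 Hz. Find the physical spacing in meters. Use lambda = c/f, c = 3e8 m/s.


lambda = c / f = 3.0000e+08 / 6.9416e+09 = 0.04321770 m
d = 0.84600 * 0.04321770 = 0.03656 m

0.03656 m


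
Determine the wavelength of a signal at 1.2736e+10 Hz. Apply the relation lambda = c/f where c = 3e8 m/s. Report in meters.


lambda = c / f = 3.0000e+08 / 1.2736e+10 = 0.02356 m

0.02356 m


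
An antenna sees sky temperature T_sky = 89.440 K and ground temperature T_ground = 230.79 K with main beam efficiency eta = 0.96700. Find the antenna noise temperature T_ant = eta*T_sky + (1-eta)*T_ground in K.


T_ant = 0.96700 * 89.440 + (1 - 0.96700) * 230.79 = 94.10 K

94.10 K


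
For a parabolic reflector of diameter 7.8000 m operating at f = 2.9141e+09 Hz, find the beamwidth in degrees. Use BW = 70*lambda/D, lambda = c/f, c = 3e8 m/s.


lambda = c / f = 3.0000e+08 / 2.9141e+09 = 0.1029477 m
BW = 70 * 0.1029477 / 7.8000 = 0.9239 deg

0.9239 deg


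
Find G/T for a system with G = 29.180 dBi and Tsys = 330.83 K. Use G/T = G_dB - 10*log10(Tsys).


G/T = 29.180 - 10*log10(330.83) = 29.180 - 25.19605 = 3.984 dB/K

3.984 dB/K


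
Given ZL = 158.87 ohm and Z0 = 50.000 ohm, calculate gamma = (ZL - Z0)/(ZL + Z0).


gamma = (158.87 - 50.000) / (158.87 + 50.000) = 0.5212

0.5212


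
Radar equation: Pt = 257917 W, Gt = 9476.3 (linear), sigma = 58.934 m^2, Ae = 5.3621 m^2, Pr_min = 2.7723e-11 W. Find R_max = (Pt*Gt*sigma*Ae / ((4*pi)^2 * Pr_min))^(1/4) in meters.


R^4 = 257917*9476.3*58.934*5.3621 / ((4*pi)^2 * 2.7723e-11) = 1.764248e+20
R_max = 1.764248e+20^0.25 = 115250 m

115250 m


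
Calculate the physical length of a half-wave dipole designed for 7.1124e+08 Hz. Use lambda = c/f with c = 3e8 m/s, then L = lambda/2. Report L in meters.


lambda = c / f = 3.0000e+08 / 7.1124e+08 = 0.4217985 m
L = lambda / 2 = 0.4217985 / 2 = 0.2109 m

0.2109 m


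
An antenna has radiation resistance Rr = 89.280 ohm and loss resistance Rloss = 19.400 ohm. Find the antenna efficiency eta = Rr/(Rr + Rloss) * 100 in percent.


eta = 89.280 / (89.280 + 19.400) * 100 = 82.15%

82.15%


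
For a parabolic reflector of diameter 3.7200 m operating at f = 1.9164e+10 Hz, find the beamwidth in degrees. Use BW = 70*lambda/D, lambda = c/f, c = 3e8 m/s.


lambda = c / f = 3.0000e+08 / 1.9164e+10 = 0.01565435 m
BW = 70 * 0.01565435 / 3.7200 = 0.2946 deg

0.2946 deg


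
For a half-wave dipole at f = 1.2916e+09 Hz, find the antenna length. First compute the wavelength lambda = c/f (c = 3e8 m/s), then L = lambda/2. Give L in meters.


lambda = c / f = 3.0000e+08 / 1.2916e+09 = 0.2322701 m
L = lambda / 2 = 0.2322701 / 2 = 0.1161 m

0.1161 m


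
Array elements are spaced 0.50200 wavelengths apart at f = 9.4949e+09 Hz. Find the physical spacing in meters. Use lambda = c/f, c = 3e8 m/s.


lambda = c / f = 3.0000e+08 / 9.4949e+09 = 0.03159591 m
d = 0.50200 * 0.03159591 = 0.01586 m

0.01586 m


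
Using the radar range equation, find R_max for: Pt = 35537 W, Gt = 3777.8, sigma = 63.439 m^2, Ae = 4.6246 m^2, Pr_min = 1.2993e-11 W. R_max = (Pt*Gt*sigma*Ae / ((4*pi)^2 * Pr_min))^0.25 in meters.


R^4 = 35537*3777.8*63.439*4.6246 / ((4*pi)^2 * 1.2993e-11) = 1.919646e+19
R_max = 1.919646e+19^0.25 = 66192 m

66192 m


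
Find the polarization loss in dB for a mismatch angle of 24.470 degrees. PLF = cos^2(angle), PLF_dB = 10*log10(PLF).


PLF_linear = cos^2(24.470 deg) = 0.8284245
PLF_dB = 10 * log10(0.8284245) = -0.8175 dB

-0.8175 dB


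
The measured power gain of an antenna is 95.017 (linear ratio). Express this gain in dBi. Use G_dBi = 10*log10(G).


G_dBi = 10 * log10(95.017) = 19.78 dBi

19.78 dBi


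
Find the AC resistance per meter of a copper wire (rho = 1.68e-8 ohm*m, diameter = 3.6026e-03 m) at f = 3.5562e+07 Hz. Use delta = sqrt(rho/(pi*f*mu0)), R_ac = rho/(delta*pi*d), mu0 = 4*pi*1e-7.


delta = sqrt(1.68e-8 / (pi * 3.5562e+07 * 4*pi*1e-7)) = 1.093910e-05 m
R_ac = 1.68e-8 / (1.093910e-05 * pi * 3.6026e-03) = 0.1357 ohm/m

0.1357 ohm/m


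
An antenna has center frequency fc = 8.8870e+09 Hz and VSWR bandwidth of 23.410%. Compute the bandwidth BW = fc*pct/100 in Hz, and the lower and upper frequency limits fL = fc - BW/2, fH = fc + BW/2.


BW = 8.8870e+09 * 23.410/100 = 2.080447e+09 Hz
fL = 8.8870e+09 - 2.080447e+09/2 = 7.847e+09 Hz
fH = 8.8870e+09 + 2.080447e+09/2 = 9.927e+09 Hz

BW=2.080e+09 Hz, fL=7.847e+09 Hz, fH=9.927e+09 Hz


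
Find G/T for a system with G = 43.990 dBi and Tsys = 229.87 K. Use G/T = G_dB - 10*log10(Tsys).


G/T = 43.990 - 10*log10(229.87) = 43.990 - 23.61482 = 20.38 dB/K

20.38 dB/K


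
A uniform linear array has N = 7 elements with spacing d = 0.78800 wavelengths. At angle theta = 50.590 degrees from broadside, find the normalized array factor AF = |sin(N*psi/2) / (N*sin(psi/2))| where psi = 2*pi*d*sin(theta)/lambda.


psi = 2*pi*0.78800*sin(50.590 deg) = 3.825371 rad
AF = |sin(7*3.825371/2) / (7*sin(3.825371/2))| = 0.1111

0.1111


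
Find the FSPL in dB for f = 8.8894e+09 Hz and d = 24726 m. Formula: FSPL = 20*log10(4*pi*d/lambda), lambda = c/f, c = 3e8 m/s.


lambda = c / f = 3.0000e+08 / 8.8894e+09 = 0.03374806 m
FSPL = 20 * log10(4*pi*24726/0.03374806) = 139.3 dB

139.3 dB


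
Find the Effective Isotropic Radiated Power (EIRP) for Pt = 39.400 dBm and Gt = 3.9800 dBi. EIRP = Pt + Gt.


EIRP = Pt + Gt = 39.400 + 3.9800 = 43.38 dBm

43.38 dBm


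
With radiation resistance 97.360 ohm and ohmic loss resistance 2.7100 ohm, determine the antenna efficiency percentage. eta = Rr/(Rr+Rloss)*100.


eta = 97.360 / (97.360 + 2.7100) * 100 = 97.29%

97.29%


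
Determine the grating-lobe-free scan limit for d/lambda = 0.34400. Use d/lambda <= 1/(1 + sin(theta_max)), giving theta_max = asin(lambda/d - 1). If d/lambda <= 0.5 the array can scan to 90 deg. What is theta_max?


lambda/d - 1 = 1/0.34400 - 1 = 1.906977 >= 1
d/lambda <= 0.5, so the array can scan to endfire without grating lobes: theta_max = 90 deg

90 deg


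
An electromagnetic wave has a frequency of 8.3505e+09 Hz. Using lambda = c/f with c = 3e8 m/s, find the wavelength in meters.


lambda = c / f = 3.0000e+08 / 8.3505e+09 = 0.03593 m

0.03593 m


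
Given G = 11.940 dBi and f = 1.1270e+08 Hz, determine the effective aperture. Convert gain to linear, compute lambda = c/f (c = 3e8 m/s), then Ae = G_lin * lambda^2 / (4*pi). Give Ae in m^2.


lambda = c / f = 3.0000e+08 / 1.1270e+08 = 2.661934 m
G_linear = 10^(11.940/10) = 15.63148
Ae = G_linear * lambda^2 / (4*pi) = 15.63148 * 2.661934^2 / (4*pi) = 8.814 m^2

8.814 m^2


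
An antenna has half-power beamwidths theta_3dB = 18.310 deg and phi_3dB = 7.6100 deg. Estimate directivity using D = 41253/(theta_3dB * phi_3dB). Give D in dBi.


D_linear = 41253 / (18.310 * 7.6100) = 296.0619
D_dBi = 10 * log10(296.0619) = 24.71 dBi

24.71 dBi


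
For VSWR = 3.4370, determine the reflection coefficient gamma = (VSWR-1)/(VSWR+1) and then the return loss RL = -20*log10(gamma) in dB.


gamma = (3.4370 - 1) / (3.4370 + 1) = 0.5492450
RL = -20 * log10(0.5492450) = 5.205 dB

5.205 dB


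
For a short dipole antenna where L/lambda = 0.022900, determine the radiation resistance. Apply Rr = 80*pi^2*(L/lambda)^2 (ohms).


Rr = 80 * pi^2 * (0.022900)^2 = 80 * 9.869604 * 5.244100e-04 = 0.4141 ohm

0.4141 ohm


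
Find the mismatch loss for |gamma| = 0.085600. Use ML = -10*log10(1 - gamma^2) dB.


ML = -10 * log10(1 - 0.085600^2) = -10 * log10(0.99267264) = 0.03194 dB

0.03194 dB


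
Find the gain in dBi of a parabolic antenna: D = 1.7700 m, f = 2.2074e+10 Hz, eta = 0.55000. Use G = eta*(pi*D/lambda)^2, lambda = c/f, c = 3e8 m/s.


lambda = c / f = 3.0000e+08 / 2.2074e+10 = 0.01359065 m
G_linear = 0.55000 * (pi * 1.7700 / 0.01359065)^2 = 92072.20
G_dBi = 10 * log10(92072.20) = 49.64 dBi

49.64 dBi


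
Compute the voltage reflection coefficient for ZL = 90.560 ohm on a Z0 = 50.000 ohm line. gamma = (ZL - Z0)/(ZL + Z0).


gamma = (90.560 - 50.000) / (90.560 + 50.000) = 0.2886

0.2886


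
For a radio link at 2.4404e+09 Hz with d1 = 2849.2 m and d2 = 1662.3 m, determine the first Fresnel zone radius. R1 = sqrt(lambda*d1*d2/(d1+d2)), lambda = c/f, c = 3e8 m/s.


lambda = c / f = 3.0000e+08 / 2.4404e+09 = 0.1229307 m
R1 = sqrt(0.1229307 * 2849.2 * 1662.3 / (2849.2 + 1662.3)) = 11.36 m

11.36 m


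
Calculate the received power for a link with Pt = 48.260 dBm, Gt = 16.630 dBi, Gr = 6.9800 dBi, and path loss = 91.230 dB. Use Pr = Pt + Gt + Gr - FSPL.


Pr = 48.260 + 16.630 + 6.9800 - 91.230 = -19.36 dBm

-19.36 dBm


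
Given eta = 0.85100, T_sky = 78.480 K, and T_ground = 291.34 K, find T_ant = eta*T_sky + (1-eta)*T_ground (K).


T_ant = 0.85100 * 78.480 + (1 - 0.85100) * 291.34 = 110.2 K

110.2 K


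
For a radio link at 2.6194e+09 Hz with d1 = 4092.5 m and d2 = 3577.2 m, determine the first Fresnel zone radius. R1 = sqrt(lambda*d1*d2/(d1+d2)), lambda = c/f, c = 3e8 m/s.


lambda = c / f = 3.0000e+08 / 2.6194e+09 = 0.1145300 m
R1 = sqrt(0.1145300 * 4092.5 * 3577.2 / (4092.5 + 3577.2)) = 14.79 m

14.79 m


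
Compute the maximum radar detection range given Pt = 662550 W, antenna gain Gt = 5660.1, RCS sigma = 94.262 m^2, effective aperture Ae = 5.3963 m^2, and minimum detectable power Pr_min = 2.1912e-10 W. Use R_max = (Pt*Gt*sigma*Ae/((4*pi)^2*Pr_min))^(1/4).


R^4 = 662550*5660.1*94.262*5.3963 / ((4*pi)^2 * 2.1912e-10) = 5.512819e+19
R_max = 5.512819e+19^0.25 = 86167 m

86167 m


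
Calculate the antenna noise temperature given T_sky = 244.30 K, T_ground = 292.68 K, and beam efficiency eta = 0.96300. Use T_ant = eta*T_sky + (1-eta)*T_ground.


T_ant = 0.96300 * 244.30 + (1 - 0.96300) * 292.68 = 246.1 K

246.1 K


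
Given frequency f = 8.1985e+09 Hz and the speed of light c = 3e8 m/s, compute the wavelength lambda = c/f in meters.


lambda = c / f = 3.0000e+08 / 8.1985e+09 = 0.03659 m

0.03659 m


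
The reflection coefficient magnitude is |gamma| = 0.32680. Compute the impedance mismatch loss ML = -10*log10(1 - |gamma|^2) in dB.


ML = -10 * log10(1 - 0.32680^2) = -10 * log10(0.89320176) = 0.4905 dB

0.4905 dB


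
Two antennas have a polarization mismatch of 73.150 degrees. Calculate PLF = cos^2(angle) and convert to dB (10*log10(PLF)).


PLF_linear = cos^2(73.150 deg) = 0.08402294
PLF_dB = 10 * log10(0.08402294) = -10.76 dB

-10.76 dB


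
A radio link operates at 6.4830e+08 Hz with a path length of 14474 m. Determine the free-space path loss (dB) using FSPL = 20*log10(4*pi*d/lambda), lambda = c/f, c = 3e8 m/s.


lambda = c / f = 3.0000e+08 / 6.4830e+08 = 0.4627487 m
FSPL = 20 * log10(4*pi*14474/0.4627487) = 111.9 dB

111.9 dB


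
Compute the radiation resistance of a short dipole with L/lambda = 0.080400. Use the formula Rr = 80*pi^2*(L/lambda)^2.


Rr = 80 * pi^2 * (0.080400)^2 = 80 * 9.869604 * 6.464160e-03 = 5.104 ohm

5.104 ohm


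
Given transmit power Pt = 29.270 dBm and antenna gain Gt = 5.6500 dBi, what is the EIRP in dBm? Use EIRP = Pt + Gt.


EIRP = Pt + Gt = 29.270 + 5.6500 = 34.92 dBm

34.92 dBm


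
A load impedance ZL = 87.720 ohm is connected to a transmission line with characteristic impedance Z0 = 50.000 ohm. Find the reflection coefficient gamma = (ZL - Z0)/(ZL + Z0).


gamma = (87.720 - 50.000) / (87.720 + 50.000) = 0.2739

0.2739


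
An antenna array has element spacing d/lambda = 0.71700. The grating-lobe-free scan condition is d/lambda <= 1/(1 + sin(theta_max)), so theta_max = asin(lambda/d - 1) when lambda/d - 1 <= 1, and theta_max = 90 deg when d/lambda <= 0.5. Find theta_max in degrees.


lambda/d - 1 = 1/0.71700 - 1 = 0.3947001
theta_max = asin(0.3947001) = 23.25 deg

23.25 deg


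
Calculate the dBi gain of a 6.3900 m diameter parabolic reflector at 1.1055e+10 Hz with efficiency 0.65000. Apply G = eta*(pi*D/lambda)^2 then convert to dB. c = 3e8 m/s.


lambda = c / f = 3.0000e+08 / 1.1055e+10 = 0.02713704 m
G_linear = 0.65000 * (pi * 6.3900 / 0.02713704)^2 = 355704.9
G_dBi = 10 * log10(355704.9) = 55.51 dBi

55.51 dBi


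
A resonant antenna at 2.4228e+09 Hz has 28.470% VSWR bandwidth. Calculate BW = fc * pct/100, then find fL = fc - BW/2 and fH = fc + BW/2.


BW = 2.4228e+09 * 28.470/100 = 6.897712e+08 Hz
fL = 2.4228e+09 - 6.897712e+08/2 = 2.078e+09 Hz
fH = 2.4228e+09 + 6.897712e+08/2 = 2.768e+09 Hz

BW=6.898e+08 Hz, fL=2.078e+09 Hz, fH=2.768e+09 Hz


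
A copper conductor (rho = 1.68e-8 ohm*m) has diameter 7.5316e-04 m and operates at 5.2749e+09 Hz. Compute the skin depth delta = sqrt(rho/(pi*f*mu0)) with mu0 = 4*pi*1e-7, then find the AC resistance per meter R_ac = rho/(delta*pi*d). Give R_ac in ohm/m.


delta = sqrt(1.68e-8 / (pi * 5.2749e+09 * 4*pi*1e-7)) = 8.981888e-07 m
R_ac = 1.68e-8 / (8.981888e-07 * pi * 7.5316e-04) = 7.905 ohm/m

7.905 ohm/m


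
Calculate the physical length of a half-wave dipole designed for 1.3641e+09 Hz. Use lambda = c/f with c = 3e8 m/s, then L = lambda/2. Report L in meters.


lambda = c / f = 3.0000e+08 / 1.3641e+09 = 0.2199252 m
L = lambda / 2 = 0.2199252 / 2 = 0.1100 m

0.1100 m


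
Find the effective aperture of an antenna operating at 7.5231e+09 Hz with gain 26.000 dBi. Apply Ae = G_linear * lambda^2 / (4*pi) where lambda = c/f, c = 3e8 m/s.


lambda = c / f = 3.0000e+08 / 7.5231e+09 = 0.03987718 m
G_linear = 10^(26.000/10) = 398.1072
Ae = G_linear * lambda^2 / (4*pi) = 398.1072 * 0.03987718^2 / (4*pi) = 0.05038 m^2

0.05038 m^2


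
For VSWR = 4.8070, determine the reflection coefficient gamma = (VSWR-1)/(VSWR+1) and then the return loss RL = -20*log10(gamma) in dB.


gamma = (4.8070 - 1) / (4.8070 + 1) = 0.6555881
RL = -20 * log10(0.6555881) = 3.667 dB

3.667 dB


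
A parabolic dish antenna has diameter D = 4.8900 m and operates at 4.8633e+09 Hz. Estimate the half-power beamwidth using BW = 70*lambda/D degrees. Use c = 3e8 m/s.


lambda = c / f = 3.0000e+08 / 4.8633e+09 = 0.06168651 m
BW = 70 * 0.06168651 / 4.8900 = 0.8830 deg

0.8830 deg


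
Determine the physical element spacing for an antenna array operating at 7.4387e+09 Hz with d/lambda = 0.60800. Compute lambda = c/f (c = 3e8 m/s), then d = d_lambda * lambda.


lambda = c / f = 3.0000e+08 / 7.4387e+09 = 0.04032963 m
d = 0.60800 * 0.04032963 = 0.02452 m

0.02452 m


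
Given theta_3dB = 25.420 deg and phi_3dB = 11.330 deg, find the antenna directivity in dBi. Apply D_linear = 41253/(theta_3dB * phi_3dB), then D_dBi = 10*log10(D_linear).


D_linear = 41253 / (25.420 * 11.330) = 143.2353
D_dBi = 10 * log10(143.2353) = 21.56 dBi

21.56 dBi


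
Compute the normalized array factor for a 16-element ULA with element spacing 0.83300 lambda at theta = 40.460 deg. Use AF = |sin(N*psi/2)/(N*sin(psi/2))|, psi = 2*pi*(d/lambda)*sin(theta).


psi = 2*pi*0.83300*sin(40.460 deg) = 3.396363 rad
AF = |sin(16*3.396363/2) / (16*sin(3.396363/2))| = 0.05625

0.05625


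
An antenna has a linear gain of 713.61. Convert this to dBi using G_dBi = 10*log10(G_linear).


G_dBi = 10 * log10(713.61) = 28.53 dBi

28.53 dBi


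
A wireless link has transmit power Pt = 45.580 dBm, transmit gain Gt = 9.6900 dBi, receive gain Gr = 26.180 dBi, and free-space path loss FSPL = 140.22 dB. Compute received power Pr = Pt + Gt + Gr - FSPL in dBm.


Pr = 45.580 + 9.6900 + 26.180 - 140.22 = -58.77 dBm

-58.77 dBm


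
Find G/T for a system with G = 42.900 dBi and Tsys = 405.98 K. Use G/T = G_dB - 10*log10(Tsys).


G/T = 42.900 - 10*log10(405.98) = 42.900 - 26.08505 = 16.81 dB/K

16.81 dB/K


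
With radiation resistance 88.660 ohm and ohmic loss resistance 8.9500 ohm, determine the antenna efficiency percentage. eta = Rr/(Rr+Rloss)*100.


eta = 88.660 / (88.660 + 8.9500) * 100 = 90.83%

90.83%


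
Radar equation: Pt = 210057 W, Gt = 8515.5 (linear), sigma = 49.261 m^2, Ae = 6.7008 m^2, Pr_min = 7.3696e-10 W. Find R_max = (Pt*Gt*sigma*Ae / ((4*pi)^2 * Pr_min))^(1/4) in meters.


R^4 = 210057*8515.5*49.261*6.7008 / ((4*pi)^2 * 7.3696e-10) = 5.073569e+18
R_max = 5.073569e+18^0.25 = 47460 m

47460 m


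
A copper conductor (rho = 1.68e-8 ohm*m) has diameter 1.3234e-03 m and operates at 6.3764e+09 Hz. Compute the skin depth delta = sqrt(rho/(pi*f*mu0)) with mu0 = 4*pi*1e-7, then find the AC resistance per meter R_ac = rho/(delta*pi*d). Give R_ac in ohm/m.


delta = sqrt(1.68e-8 / (pi * 6.3764e+09 * 4*pi*1e-7)) = 8.169340e-07 m
R_ac = 1.68e-8 / (8.169340e-07 * pi * 1.3234e-03) = 4.946 ohm/m

4.946 ohm/m


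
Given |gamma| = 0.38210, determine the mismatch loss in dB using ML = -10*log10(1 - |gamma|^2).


ML = -10 * log10(1 - 0.38210^2) = -10 * log10(0.85399959) = 0.6854 dB

0.6854 dB


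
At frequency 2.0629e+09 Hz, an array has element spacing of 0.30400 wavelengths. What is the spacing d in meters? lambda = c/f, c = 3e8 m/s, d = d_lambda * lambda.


lambda = c / f = 3.0000e+08 / 2.0629e+09 = 0.1454263 m
d = 0.30400 * 0.1454263 = 0.04421 m

0.04421 m


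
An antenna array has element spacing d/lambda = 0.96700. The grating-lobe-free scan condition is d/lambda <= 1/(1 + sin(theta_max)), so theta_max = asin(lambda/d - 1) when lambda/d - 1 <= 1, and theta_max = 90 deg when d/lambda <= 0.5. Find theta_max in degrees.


lambda/d - 1 = 1/0.96700 - 1 = 0.03412616
theta_max = asin(0.03412616) = 1.956 deg

1.956 deg


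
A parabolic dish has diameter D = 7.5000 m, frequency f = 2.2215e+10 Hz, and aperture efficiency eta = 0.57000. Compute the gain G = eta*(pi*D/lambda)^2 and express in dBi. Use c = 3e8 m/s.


lambda = c / f = 3.0000e+08 / 2.2215e+10 = 0.01350439 m
G_linear = 0.57000 * (pi * 7.5000 / 0.01350439)^2 = 1.735191e+06
G_dBi = 10 * log10(1.735191e+06) = 62.39 dBi

62.39 dBi


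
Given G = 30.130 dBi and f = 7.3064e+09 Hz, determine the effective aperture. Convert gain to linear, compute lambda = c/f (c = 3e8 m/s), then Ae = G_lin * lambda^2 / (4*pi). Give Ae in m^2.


lambda = c / f = 3.0000e+08 / 7.3064e+09 = 0.04105989 m
G_linear = 10^(30.130/10) = 1030.386
Ae = G_linear * lambda^2 / (4*pi) = 1030.386 * 0.04105989^2 / (4*pi) = 0.1382 m^2

0.1382 m^2


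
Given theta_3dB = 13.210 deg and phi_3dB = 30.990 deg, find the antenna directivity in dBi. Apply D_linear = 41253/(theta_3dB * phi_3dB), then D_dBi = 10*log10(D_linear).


D_linear = 41253 / (13.210 * 30.990) = 100.7700
D_dBi = 10 * log10(100.7700) = 20.03 dBi

20.03 dBi


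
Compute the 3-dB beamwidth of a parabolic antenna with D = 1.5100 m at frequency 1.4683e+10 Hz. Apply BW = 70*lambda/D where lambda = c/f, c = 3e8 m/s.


lambda = c / f = 3.0000e+08 / 1.4683e+10 = 0.02043179 m
BW = 70 * 0.02043179 / 1.5100 = 0.9472 deg

0.9472 deg


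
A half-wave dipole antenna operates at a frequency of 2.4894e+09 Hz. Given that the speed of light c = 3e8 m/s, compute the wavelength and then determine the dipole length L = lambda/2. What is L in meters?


lambda = c / f = 3.0000e+08 / 2.4894e+09 = 0.1205110 m
L = lambda / 2 = 0.1205110 / 2 = 0.06026 m

0.06026 m


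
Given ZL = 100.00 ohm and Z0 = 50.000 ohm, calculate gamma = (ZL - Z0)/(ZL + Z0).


gamma = (100.00 - 50.000) / (100.00 + 50.000) = 0.3333

0.3333


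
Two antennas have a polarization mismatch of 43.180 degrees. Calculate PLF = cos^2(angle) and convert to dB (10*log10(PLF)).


PLF_linear = cos^2(43.180 deg) = 0.5317436
PLF_dB = 10 * log10(0.5317436) = -2.743 dB

-2.743 dB


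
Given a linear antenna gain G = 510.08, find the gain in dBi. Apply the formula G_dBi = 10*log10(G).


G_dBi = 10 * log10(510.08) = 27.08 dBi

27.08 dBi


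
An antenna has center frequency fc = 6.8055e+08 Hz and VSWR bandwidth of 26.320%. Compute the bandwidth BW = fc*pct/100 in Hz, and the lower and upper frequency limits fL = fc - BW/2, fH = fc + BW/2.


BW = 6.8055e+08 * 26.320/100 = 1.791208e+08 Hz
fL = 6.8055e+08 - 1.791208e+08/2 = 5.910e+08 Hz
fH = 6.8055e+08 + 1.791208e+08/2 = 7.701e+08 Hz

BW=1.791e+08 Hz, fL=5.910e+08 Hz, fH=7.701e+08 Hz


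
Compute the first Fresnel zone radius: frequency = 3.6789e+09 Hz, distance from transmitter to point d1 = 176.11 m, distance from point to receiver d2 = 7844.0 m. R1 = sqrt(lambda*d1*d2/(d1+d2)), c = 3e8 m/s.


lambda = c / f = 3.0000e+08 / 3.6789e+09 = 0.08154611 m
R1 = sqrt(0.08154611 * 176.11 * 7844.0 / (176.11 + 7844.0)) = 3.748 m

3.748 m


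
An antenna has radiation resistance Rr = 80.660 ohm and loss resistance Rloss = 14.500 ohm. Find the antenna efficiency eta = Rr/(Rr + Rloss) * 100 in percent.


eta = 80.660 / (80.660 + 14.500) * 100 = 84.76%

84.76%


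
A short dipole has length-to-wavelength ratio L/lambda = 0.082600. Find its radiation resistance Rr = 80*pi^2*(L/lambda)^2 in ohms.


Rr = 80 * pi^2 * (0.082600)^2 = 80 * 9.869604 * 6.822760e-03 = 5.387 ohm

5.387 ohm


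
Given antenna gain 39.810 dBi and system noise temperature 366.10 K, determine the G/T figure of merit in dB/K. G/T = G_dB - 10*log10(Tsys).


G/T = 39.810 - 10*log10(366.10) = 39.810 - 25.63600 = 14.17 dB/K

14.17 dB/K


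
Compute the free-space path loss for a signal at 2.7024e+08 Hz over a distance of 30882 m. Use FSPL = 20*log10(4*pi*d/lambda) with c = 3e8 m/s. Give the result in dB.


lambda = c / f = 3.0000e+08 / 2.7024e+08 = 1.110124 m
FSPL = 20 * log10(4*pi*30882/1.110124) = 110.9 dB

110.9 dB


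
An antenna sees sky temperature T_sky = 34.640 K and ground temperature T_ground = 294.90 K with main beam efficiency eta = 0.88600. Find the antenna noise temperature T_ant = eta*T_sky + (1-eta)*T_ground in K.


T_ant = 0.88600 * 34.640 + (1 - 0.88600) * 294.90 = 64.31 K

64.31 K


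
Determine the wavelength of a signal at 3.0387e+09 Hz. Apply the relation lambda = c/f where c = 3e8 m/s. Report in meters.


lambda = c / f = 3.0000e+08 / 3.0387e+09 = 0.09873 m

0.09873 m


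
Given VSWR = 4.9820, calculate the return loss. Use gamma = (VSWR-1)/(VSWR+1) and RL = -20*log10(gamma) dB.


gamma = (4.9820 - 1) / (4.9820 + 1) = 0.6656637
RL = -20 * log10(0.6656637) = 3.535 dB

3.535 dB


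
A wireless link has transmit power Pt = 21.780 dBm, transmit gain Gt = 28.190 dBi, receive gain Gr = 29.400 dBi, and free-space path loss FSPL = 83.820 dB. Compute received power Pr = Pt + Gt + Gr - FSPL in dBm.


Pr = 21.780 + 28.190 + 29.400 - 83.820 = -4.45 dBm

-4.45 dBm


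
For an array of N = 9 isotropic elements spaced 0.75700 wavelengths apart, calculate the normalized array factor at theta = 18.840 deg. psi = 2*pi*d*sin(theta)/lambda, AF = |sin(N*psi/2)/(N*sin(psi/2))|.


psi = 2*pi*0.75700*sin(18.840 deg) = 1.535958 rad
AF = |sin(9*1.535958/2) / (9*sin(1.535958/2))| = 0.09405

0.09405


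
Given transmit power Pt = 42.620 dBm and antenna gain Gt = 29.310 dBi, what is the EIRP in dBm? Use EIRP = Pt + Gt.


EIRP = Pt + Gt = 42.620 + 29.310 = 71.93 dBm

71.93 dBm


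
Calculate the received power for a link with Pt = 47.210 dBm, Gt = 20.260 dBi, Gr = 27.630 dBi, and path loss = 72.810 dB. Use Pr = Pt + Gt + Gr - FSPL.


Pr = 47.210 + 20.260 + 27.630 - 72.810 = 22.29 dBm

22.29 dBm


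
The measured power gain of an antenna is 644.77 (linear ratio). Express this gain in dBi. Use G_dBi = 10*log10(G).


G_dBi = 10 * log10(644.77) = 28.09 dBi

28.09 dBi


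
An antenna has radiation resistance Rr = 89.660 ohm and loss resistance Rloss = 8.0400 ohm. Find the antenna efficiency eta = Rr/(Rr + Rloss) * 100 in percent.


eta = 89.660 / (89.660 + 8.0400) * 100 = 91.77%

91.77%


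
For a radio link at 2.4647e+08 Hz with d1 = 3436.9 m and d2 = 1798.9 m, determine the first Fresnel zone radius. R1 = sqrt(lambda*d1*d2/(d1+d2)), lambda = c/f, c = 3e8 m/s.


lambda = c / f = 3.0000e+08 / 2.4647e+08 = 1.217187 m
R1 = sqrt(1.217187 * 3436.9 * 1798.9 / (3436.9 + 1798.9)) = 37.91 m

37.91 m


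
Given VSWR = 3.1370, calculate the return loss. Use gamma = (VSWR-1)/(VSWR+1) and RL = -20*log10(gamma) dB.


gamma = (3.1370 - 1) / (3.1370 + 1) = 0.5165579
RL = -20 * log10(0.5165579) = 5.738 dB

5.738 dB


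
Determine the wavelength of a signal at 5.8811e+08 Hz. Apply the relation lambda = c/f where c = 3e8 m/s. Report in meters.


lambda = c / f = 3.0000e+08 / 5.8811e+08 = 0.5101 m

0.5101 m


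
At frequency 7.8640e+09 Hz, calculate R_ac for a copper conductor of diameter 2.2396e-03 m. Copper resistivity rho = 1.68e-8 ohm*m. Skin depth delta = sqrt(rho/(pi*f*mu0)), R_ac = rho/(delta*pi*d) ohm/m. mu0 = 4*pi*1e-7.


delta = sqrt(1.68e-8 / (pi * 7.8640e+09 * 4*pi*1e-7)) = 7.356191e-07 m
R_ac = 1.68e-8 / (7.356191e-07 * pi * 2.2396e-03) = 3.246 ohm/m

3.246 ohm/m


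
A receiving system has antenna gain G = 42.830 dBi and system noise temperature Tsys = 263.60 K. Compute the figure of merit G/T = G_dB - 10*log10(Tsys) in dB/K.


G/T = 42.830 - 10*log10(263.60) = 42.830 - 24.20945 = 18.62 dB/K

18.62 dB/K


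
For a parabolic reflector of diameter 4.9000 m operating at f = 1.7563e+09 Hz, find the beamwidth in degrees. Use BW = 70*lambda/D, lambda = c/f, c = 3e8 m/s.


lambda = c / f = 3.0000e+08 / 1.7563e+09 = 0.1708136 m
BW = 70 * 0.1708136 / 4.9000 = 2.440 deg

2.440 deg


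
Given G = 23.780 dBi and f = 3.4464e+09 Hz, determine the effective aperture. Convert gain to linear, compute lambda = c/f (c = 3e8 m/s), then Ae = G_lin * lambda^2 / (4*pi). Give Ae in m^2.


lambda = c / f = 3.0000e+08 / 3.4464e+09 = 0.08704735 m
G_linear = 10^(23.780/10) = 238.7811
Ae = G_linear * lambda^2 / (4*pi) = 238.7811 * 0.08704735^2 / (4*pi) = 0.1440 m^2

0.1440 m^2


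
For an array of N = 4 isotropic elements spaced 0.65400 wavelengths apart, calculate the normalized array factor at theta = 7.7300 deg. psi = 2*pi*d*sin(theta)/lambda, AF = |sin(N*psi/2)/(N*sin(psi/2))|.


psi = 2*pi*0.65400*sin(7.7300 deg) = 0.5527086 rad
AF = |sin(4*0.5527086/2) / (4*sin(0.5527086/2))| = 0.8188

0.8188


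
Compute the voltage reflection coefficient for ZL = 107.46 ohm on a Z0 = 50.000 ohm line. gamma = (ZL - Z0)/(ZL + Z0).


gamma = (107.46 - 50.000) / (107.46 + 50.000) = 0.3649

0.3649


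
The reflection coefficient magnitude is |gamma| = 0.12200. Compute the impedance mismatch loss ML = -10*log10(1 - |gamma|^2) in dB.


ML = -10 * log10(1 - 0.12200^2) = -10 * log10(0.985116) = 0.06513 dB

0.06513 dB


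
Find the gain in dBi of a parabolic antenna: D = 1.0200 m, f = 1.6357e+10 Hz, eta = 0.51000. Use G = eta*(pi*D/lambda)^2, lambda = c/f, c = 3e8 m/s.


lambda = c / f = 3.0000e+08 / 1.6357e+10 = 0.01834077 m
G_linear = 0.51000 * (pi * 1.0200 / 0.01834077)^2 = 15568.08
G_dBi = 10 * log10(15568.08) = 41.92 dBi

41.92 dBi


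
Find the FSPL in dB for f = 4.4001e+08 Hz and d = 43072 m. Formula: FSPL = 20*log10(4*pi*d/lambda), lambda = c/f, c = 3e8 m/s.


lambda = c / f = 3.0000e+08 / 4.4001e+08 = 0.6818027 m
FSPL = 20 * log10(4*pi*43072/0.6818027) = 118.0 dB

118.0 dB


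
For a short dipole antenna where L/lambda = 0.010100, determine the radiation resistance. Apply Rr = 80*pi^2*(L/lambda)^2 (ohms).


Rr = 80 * pi^2 * (0.010100)^2 = 80 * 9.869604 * 1.020100e-04 = 0.08054 ohm

0.08054 ohm


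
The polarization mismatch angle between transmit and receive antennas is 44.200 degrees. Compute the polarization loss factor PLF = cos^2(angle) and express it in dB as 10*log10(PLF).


PLF_linear = cos^2(44.200 deg) = 0.5139608
PLF_dB = 10 * log10(0.5139608) = -2.891 dB

-2.891 dB


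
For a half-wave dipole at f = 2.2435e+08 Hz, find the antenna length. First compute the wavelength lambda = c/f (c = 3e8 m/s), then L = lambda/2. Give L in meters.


lambda = c / f = 3.0000e+08 / 2.2435e+08 = 1.337196 m
L = lambda / 2 = 1.337196 / 2 = 0.6686 m

0.6686 m


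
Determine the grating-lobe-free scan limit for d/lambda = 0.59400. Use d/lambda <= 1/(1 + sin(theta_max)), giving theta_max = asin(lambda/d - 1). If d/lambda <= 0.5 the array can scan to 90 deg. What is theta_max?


lambda/d - 1 = 1/0.59400 - 1 = 0.6835017
theta_max = asin(0.6835017) = 43.12 deg

43.12 deg


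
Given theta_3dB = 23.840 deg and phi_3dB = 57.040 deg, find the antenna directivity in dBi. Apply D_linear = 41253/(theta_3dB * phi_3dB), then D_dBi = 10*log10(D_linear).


D_linear = 41253 / (23.840 * 57.040) = 30.33680
D_dBi = 10 * log10(30.33680) = 14.82 dBi

14.82 dBi


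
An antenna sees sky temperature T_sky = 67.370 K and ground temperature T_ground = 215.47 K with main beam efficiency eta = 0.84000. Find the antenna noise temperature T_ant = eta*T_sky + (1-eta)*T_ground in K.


T_ant = 0.84000 * 67.370 + (1 - 0.84000) * 215.47 = 91.07 K

91.07 K


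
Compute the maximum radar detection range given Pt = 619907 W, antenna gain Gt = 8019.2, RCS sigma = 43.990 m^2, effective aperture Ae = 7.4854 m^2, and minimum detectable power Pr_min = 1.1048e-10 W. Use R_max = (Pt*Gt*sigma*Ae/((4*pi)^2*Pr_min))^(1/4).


R^4 = 619907*8019.2*43.990*7.4854 / ((4*pi)^2 * 1.1048e-10) = 9.382599e+19
R_max = 9.382599e+19^0.25 = 98419 m

98419 m


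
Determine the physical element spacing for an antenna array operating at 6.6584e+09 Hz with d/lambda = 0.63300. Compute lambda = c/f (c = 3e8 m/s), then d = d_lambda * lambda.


lambda = c / f = 3.0000e+08 / 6.6584e+09 = 0.04505587 m
d = 0.63300 * 0.04505587 = 0.02852 m

0.02852 m


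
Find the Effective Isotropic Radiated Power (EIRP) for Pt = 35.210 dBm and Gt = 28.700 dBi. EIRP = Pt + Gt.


EIRP = Pt + Gt = 35.210 + 28.700 = 63.91 dBm

63.91 dBm


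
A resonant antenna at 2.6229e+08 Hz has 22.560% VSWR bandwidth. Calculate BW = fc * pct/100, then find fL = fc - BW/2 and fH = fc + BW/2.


BW = 2.6229e+08 * 22.560/100 = 5.917262e+07 Hz
fL = 2.6229e+08 - 5.917262e+07/2 = 2.327e+08 Hz
fH = 2.6229e+08 + 5.917262e+07/2 = 2.919e+08 Hz

BW=5.917e+07 Hz, fL=2.327e+08 Hz, fH=2.919e+08 Hz


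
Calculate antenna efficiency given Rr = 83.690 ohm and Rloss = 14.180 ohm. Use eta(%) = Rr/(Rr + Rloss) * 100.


eta = 83.690 / (83.690 + 14.180) * 100 = 85.51%

85.51%


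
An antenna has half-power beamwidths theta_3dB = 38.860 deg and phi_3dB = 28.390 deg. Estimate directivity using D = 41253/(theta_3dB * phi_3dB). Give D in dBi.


D_linear = 41253 / (38.860 * 28.390) = 37.39275
D_dBi = 10 * log10(37.39275) = 15.73 dBi

15.73 dBi


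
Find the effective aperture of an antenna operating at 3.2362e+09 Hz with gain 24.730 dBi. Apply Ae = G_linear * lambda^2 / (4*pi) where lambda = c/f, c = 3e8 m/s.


lambda = c / f = 3.0000e+08 / 3.2362e+09 = 0.09270132 m
G_linear = 10^(24.730/10) = 297.1666
Ae = G_linear * lambda^2 / (4*pi) = 297.1666 * 0.09270132^2 / (4*pi) = 0.2032 m^2

0.2032 m^2


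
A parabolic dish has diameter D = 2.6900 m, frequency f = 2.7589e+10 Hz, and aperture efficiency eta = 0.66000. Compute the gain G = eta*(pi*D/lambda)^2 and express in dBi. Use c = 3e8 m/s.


lambda = c / f = 3.0000e+08 / 2.7589e+10 = 0.01087390 m
G_linear = 0.66000 * (pi * 2.6900 / 0.01087390)^2 = 398637.0
G_dBi = 10 * log10(398637.0) = 56.01 dBi

56.01 dBi


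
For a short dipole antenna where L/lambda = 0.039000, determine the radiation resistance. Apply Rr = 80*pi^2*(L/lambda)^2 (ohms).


Rr = 80 * pi^2 * (0.039000)^2 = 80 * 9.869604 * 1.521000e-03 = 1.201 ohm

1.201 ohm


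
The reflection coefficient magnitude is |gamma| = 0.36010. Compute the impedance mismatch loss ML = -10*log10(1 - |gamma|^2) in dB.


ML = -10 * log10(1 - 0.36010^2) = -10 * log10(0.87032799) = 0.6032 dB

0.6032 dB


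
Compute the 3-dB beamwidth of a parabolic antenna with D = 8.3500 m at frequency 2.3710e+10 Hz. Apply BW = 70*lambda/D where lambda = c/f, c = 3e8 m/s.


lambda = c / f = 3.0000e+08 / 2.3710e+10 = 0.01265289 m
BW = 70 * 0.01265289 / 8.3500 = 0.1061 deg

0.1061 deg


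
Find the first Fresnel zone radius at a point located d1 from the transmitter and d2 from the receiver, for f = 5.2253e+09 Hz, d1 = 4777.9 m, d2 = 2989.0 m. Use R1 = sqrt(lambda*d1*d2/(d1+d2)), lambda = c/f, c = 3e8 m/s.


lambda = c / f = 3.0000e+08 / 5.2253e+09 = 0.05741297 m
R1 = sqrt(0.05741297 * 4777.9 * 2989.0 / (4777.9 + 2989.0)) = 10.27 m

10.27 m


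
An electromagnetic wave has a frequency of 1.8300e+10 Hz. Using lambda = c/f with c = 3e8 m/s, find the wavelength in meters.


lambda = c / f = 3.0000e+08 / 1.8300e+10 = 0.01639 m

0.01639 m


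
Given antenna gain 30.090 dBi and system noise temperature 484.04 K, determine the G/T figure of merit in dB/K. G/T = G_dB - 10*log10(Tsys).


G/T = 30.090 - 10*log10(484.04) = 30.090 - 26.84881 = 3.241 dB/K

3.241 dB/K


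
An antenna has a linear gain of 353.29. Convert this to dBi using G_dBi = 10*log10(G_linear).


G_dBi = 10 * log10(353.29) = 25.48 dBi

25.48 dBi


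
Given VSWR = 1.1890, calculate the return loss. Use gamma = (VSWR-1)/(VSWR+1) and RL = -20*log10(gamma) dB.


gamma = (1.1890 - 1) / (1.1890 + 1) = 0.08634079
RL = -20 * log10(0.08634079) = 21.28 dB

21.28 dB


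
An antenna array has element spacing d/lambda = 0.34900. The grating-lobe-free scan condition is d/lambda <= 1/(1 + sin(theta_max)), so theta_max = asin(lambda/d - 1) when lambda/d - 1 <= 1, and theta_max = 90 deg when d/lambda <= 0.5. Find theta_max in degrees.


lambda/d - 1 = 1/0.34900 - 1 = 1.865330 >= 1
d/lambda <= 0.5, so the array can scan to endfire without grating lobes: theta_max = 90 deg

90 deg


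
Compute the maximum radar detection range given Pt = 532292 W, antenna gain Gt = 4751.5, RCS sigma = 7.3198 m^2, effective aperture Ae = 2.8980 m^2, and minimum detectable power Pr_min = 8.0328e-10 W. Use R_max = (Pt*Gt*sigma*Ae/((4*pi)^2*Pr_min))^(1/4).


R^4 = 532292*4751.5*7.3198*2.8980 / ((4*pi)^2 * 8.0328e-10) = 4.229525e+17
R_max = 4.229525e+17^0.25 = 25502 m

25502 m


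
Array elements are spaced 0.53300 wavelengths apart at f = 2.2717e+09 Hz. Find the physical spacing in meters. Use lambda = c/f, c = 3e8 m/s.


lambda = c / f = 3.0000e+08 / 2.2717e+09 = 0.1320597 m
d = 0.53300 * 0.1320597 = 0.07039 m

0.07039 m
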